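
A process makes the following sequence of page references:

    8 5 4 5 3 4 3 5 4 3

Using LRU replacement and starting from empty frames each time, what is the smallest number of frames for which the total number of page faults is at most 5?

3

f=1: 10 faults
f=2: 8 faults
f=3: 4 faults
f=4: 4 faults
Smallest f with faults ≤ 5 is 3.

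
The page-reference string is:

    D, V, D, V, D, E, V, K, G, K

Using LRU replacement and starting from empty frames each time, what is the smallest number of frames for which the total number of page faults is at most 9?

2

f=1: 10 faults
f=2: 6 faults
f=3: 5 faults
f=4: 5 faults
f=5: 5 faults
Smallest f with faults ≤ 9 is 2.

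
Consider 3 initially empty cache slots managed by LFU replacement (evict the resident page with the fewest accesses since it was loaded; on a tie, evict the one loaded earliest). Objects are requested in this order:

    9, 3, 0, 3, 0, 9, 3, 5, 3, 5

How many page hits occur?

6

9 → fault, frames (9)
3 → fault, frames (9 3)
0 → fault, frames (9 3 0)
3 → hit
0 → hit
9 → hit
3 → hit
5 → fault, evict 9, frames (3 0 5)
3 → hit
5 → hit
Hits: 6.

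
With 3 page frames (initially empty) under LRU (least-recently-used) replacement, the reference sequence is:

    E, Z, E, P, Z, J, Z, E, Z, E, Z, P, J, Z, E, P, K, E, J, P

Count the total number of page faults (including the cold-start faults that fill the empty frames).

12

E: miss, frames (E)
Z: miss, frames (E Z)
E: hit
P: miss, frames (Z E P)
Z: hit
J: miss, evict E, frames (P Z J)
Z: hit
E: miss, evict P, frames (J Z E)
Z: hit
E: hit
Z: hit
P: miss, evict J, frames (E Z P)
J: miss, evict E, frames (Z P J)
Z: hit
E: miss, evict P, frames (J Z E)
P: miss, evict J, frames (Z E P)
K: miss, evict Z, frames (E P K)
E: hit
J: miss, evict P, frames (K E J)
P: miss, evict K, frames (E J P)
Page faults: 12.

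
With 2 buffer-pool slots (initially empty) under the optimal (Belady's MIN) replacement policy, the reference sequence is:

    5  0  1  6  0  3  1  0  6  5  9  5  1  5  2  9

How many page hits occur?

4

5: miss, frames [5]
0: miss, frames [5, 0]
1: miss, evict 5, frames [0, 1]
6: miss, evict 1, frames [0, 6]
0: hit
3: miss, evict 6, frames [0, 3]
1: miss, evict 3, frames [0, 1]
0: hit
6: miss, evict 0, frames [1, 6]
5: miss, evict 6, frames [1, 5]
9: miss, evict 1, frames [5, 9]
5: hit
1: miss, evict 9, frames [5, 1]
5: hit
2: miss, evict 1, frames [5, 2]
9: miss, evict 2, frames [5, 9]
Hits: 4.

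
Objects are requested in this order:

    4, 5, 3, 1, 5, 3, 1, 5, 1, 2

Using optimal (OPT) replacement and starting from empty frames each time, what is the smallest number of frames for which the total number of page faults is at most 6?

f=1: 10 faults
f=2: 7 faults
f=3: 5 faults
f=4: 5 faults
f=5: 5 faults
Smallest f with faults ≤ 6 is 3.

3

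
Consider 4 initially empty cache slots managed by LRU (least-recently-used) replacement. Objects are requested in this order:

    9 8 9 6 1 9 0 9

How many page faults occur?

9 → miss, frames {9}
8 → miss, frames {9,8}
9 → hit
6 → miss, frames {8,9,6}
1 → miss, frames {8,9,6,1}
9 → hit
0 → miss, evict 8, frames {6,1,9,0}
9 → hit
Page faults: 5.

5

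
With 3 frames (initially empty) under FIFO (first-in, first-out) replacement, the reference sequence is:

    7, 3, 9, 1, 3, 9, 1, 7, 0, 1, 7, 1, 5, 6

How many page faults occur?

8

7 → miss, frames [7]
3 → miss, frames [7, 3]
9 → miss, frames [7, 3, 9]
1 → miss, evict 7, frames [3, 9, 1]
3 → hit
9 → hit
1 → hit
7 → miss, evict 3, frames [9, 1, 7]
0 → miss, evict 9, frames [1, 7, 0]
1 → hit
7 → hit
1 → hit
5 → miss, evict 1, frames [7, 0, 5]
6 → miss, evict 7, frames [0, 5, 6]
Page faults: 8.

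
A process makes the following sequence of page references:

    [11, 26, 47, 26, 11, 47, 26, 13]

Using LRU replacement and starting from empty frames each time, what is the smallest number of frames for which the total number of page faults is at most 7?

f=1: 8 faults
f=2: 7 faults
f=3: 4 faults
f=4: 4 faults
Smallest f with faults ≤ 7 is 2.

2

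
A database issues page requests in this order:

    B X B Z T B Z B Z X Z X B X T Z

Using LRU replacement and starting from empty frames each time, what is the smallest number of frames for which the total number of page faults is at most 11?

f=1: 16 faults
f=2: 10 faults
f=3: 7 faults
f=4: 4 faults
Smallest f with faults ≤ 11 is 2.

2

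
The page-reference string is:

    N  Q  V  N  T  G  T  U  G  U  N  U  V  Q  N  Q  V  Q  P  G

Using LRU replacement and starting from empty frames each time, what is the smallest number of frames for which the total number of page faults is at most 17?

f=1: 20 faults
f=2: 15 faults
f=3: 12 faults
f=4: 10 faults
f=5: 9 faults
f=6: 7 faults
f=7: 7 faults
Smallest f with faults ≤ 17 is 2.

2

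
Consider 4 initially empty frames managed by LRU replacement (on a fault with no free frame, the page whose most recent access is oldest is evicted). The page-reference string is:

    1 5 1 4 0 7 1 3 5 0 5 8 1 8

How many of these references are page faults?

10

1 → fault, frames {1}
5 → fault, frames {1,5}
1 → hit
4 → fault, frames {5,1,4}
0 → fault, frames {5,1,4,0}
7 → fault, evict 5, frames {1,4,0,7}
1 → hit
3 → fault, evict 4, frames {0,7,1,3}
5 → fault, evict 0, frames {7,1,3,5}
0 → fault, evict 7, frames {1,3,5,0}
5 → hit
8 → fault, evict 1, frames {3,0,5,8}
1 → fault, evict 3, frames {0,5,8,1}
8 → hit
Page faults: 10.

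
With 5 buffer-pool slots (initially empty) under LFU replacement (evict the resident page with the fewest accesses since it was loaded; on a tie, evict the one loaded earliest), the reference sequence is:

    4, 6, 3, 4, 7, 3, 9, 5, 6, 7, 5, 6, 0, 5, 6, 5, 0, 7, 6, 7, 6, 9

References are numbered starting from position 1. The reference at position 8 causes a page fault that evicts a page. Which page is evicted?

6

pos 1: 4: miss, frames [4]
pos 2: 6: miss, frames [4, 6]
pos 3: 3: miss, frames [4, 6, 3]
pos 4: 4: hit
pos 5: 7: miss, frames [4, 6, 3, 7]
pos 6: 3: hit
pos 7: 9: miss, frames [4, 6, 3, 7, 9]
pos 8: 5: miss, evict 6, frames [4, 3, 7, 9, 5]
At position 8, page 6 is evicted.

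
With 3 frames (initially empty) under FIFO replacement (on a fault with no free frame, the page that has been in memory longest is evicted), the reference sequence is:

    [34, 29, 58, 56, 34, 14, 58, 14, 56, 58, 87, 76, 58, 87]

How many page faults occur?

34 -> fault, frames {34}
29 -> fault, frames {34,29}
58 -> fault, frames {34,29,58}
56 -> fault, evict 34, frames {29,58,56}
34 -> fault, evict 29, frames {58,56,34}
14 -> fault, evict 58, frames {56,34,14}
58 -> fault, evict 56, frames {34,14,58}
14 -> hit
56 -> fault, evict 34, frames {14,58,56}
58 -> hit
87 -> fault, evict 14, frames {58,56,87}
76 -> fault, evict 58, frames {56,87,76}
58 -> fault, evict 56, frames {87,76,58}
87 -> hit
Page faults: 11.

11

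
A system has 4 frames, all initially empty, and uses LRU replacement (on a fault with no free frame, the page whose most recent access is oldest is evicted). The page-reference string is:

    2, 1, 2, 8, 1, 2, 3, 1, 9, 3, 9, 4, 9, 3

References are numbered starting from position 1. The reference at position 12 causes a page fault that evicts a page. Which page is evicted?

pos 1: 2: fault, frames {2}
pos 2: 1: fault, frames {2,1}
pos 3: 2: hit
pos 4: 8: fault, frames {1,2,8}
pos 5: 1: hit
pos 6: 2: hit
pos 7: 3: fault, frames {8,1,2,3}
pos 8: 1: hit
pos 9: 9: fault, evict 8, frames {2,3,1,9}
pos 10: 3: hit
pos 11: 9: hit
pos 12: 4: fault, evict 2, frames {1,3,9,4}
At position 12, page 2 is evicted.

2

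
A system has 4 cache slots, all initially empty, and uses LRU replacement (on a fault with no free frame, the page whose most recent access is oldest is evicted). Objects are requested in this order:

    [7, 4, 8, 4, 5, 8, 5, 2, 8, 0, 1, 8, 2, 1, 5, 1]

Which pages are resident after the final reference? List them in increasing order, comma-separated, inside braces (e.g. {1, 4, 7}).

7: fault, frames {7}
4: fault, frames {7,4}
8: fault, frames {7,4,8}
4: hit
5: fault, frames {7,8,4,5}
8: hit
5: hit
2: fault, evict 7, frames {4,8,5,2}
8: hit
0: fault, evict 4, frames {5,2,8,0}
1: fault, evict 5, frames {2,8,0,1}
8: hit
2: hit
1: hit
5: fault, evict 0, frames {8,2,1,5}
1: hit

{1, 2, 5, 8}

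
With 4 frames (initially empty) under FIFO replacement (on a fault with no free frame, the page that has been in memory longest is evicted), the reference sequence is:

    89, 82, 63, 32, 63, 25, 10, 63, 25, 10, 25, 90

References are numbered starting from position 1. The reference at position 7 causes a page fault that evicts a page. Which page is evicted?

82

pos 1: 89: fault, frames (89)
pos 2: 82: fault, frames (89 82)
pos 3: 63: fault, frames (89 82 63)
pos 4: 32: fault, frames (89 82 63 32)
pos 5: 63: hit
pos 6: 25: fault, evict 89, frames (82 63 32 25)
pos 7: 10: fault, evict 82, frames (63 32 25 10)
At position 7, page 82 is evicted.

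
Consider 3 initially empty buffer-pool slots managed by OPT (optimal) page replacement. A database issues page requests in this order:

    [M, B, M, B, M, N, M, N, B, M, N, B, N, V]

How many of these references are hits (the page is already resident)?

10

M -> fault, frames {M}
B -> fault, frames {M,B}
M -> hit
B -> hit
M -> hit
N -> fault, frames {M,B,N}
M -> hit
N -> hit
B -> hit
M -> hit
N -> hit
B -> hit
N -> hit
V -> fault, evict N, frames {M,B,V}
Hits: 10.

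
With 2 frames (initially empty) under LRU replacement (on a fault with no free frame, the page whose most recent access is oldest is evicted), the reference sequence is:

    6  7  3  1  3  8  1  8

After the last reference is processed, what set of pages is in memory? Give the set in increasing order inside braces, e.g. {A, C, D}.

6: fault, frames (6)
7: fault, frames (6 7)
3: fault, evict 6, frames (7 3)
1: fault, evict 7, frames (3 1)
3: hit
8: fault, evict 1, frames (3 8)
1: fault, evict 3, frames (8 1)
8: hit

{1, 8}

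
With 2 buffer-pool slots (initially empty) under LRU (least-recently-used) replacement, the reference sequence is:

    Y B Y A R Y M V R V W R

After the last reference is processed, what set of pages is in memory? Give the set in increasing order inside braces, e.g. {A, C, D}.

Y -> fault, frames [Y]
B -> fault, frames [Y, B]
Y -> hit
A -> fault, evict B, frames [Y, A]
R -> fault, evict Y, frames [A, R]
Y -> fault, evict A, frames [R, Y]
M -> fault, evict R, frames [Y, M]
V -> fault, evict Y, frames [M, V]
R -> fault, evict M, frames [V, R]
V -> hit
W -> fault, evict R, frames [V, W]
R -> fault, evict V, frames [W, R]

{R, W}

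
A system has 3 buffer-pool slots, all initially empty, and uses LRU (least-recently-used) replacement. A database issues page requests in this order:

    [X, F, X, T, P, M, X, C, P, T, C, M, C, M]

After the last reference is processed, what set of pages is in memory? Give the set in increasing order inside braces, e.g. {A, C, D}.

X -> fault, frames [X]
F -> fault, frames [X, F]
X -> hit
T -> fault, frames [F, X, T]
P -> fault, evict F, frames [X, T, P]
M -> fault, evict X, frames [T, P, M]
X -> fault, evict T, frames [P, M, X]
C -> fault, evict P, frames [M, X, C]
P -> fault, evict M, frames [X, C, P]
T -> fault, evict X, frames [C, P, T]
C -> hit
M -> fault, evict P, frames [T, C, M]
C -> hit
M -> hit

{C, M, T}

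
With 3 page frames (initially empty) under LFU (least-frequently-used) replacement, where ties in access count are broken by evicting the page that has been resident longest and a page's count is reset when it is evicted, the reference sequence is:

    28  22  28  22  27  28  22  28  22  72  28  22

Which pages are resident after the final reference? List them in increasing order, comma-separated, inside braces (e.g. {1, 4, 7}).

28 -> fault, frames {28}
22 -> fault, frames {28,22}
28 -> hit
22 -> hit
27 -> fault, frames {28,22,27}
28 -> hit
22 -> hit
28 -> hit
22 -> hit
72 -> fault, evict 27, frames {28,22,72}
28 -> hit
22 -> hit

{22, 28, 72}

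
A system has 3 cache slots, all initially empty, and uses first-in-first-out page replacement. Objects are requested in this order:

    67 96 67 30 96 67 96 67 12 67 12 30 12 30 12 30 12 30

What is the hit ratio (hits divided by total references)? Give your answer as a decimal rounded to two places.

0.72

67: fault, frames [67]
96: fault, frames [67, 96]
67: hit
30: fault, frames [67, 96, 30]
96: hit
67: hit
96: hit
67: hit
12: fault, evict 67, frames [96, 30, 12]
67: fault, evict 96, frames [30, 12, 67]
12: hit
30: hit
12: hit
30: hit
12: hit
30: hit
12: hit
30: hit
Hits: 13 of 18 references → 13/18 = 0.7222.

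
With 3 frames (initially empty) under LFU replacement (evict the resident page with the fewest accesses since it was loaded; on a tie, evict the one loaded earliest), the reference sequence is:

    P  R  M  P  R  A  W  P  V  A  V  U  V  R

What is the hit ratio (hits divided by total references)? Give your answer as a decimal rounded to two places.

P → fault, frames [P]
R → fault, frames [P, R]
M → fault, frames [P, R, M]
P → hit
R → hit
A → fault, evict M, frames [P, R, A]
W → fault, evict A, frames [P, R, W]
P → hit
V → fault, evict W, frames [P, R, V]
A → fault, evict V, frames [P, R, A]
V → fault, evict A, frames [P, R, V]
U → fault, evict V, frames [P, R, U]
V → fault, evict U, frames [P, R, V]
R → hit
Hits: 4 of 14 references → 4/14 = 0.2857.

0.29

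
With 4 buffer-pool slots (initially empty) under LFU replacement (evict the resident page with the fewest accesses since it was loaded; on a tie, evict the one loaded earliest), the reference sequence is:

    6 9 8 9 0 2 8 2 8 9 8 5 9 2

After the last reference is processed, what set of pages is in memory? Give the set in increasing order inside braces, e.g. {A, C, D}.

{2, 5, 8, 9}

6 -> miss, frames {6}
9 -> miss, frames {6,9}
8 -> miss, frames {6,9,8}
9 -> hit
0 -> miss, frames {6,9,8,0}
2 -> miss, evict 6, frames {9,8,0,2}
8 -> hit
2 -> hit
8 -> hit
9 -> hit
8 -> hit
5 -> miss, evict 0, frames {9,8,2,5}
9 -> hit
2 -> hit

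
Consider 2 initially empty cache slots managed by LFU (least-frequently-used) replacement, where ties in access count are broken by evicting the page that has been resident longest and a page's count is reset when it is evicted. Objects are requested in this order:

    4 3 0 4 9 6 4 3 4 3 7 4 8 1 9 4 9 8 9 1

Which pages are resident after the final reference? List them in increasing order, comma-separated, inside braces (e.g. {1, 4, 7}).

4 → fault, frames [4]
3 → fault, frames [4, 3]
0 → fault, evict 4, frames [3, 0]
4 → fault, evict 3, frames [0, 4]
9 → fault, evict 0, frames [4, 9]
6 → fault, evict 4, frames [9, 6]
4 → fault, evict 9, frames [6, 4]
3 → fault, evict 6, frames [4, 3]
4 → hit
3 → hit
7 → fault, evict 4, frames [3, 7]
4 → fault, evict 7, frames [3, 4]
8 → fault, evict 4, frames [3, 8]
1 → fault, evict 8, frames [3, 1]
9 → fault, evict 1, frames [3, 9]
4 → fault, evict 9, frames [3, 4]
9 → fault, evict 4, frames [3, 9]
8 → fault, evict 9, frames [3, 8]
9 → fault, evict 8, frames [3, 9]
1 → fault, evict 9, frames [3, 1]

{1, 3}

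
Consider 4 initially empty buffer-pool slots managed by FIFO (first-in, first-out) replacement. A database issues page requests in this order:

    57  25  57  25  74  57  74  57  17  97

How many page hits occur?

5

57 → miss, frames (57)
25 → miss, frames (57 25)
57 → hit
25 → hit
74 → miss, frames (57 25 74)
57 → hit
74 → hit
57 → hit
17 → miss, frames (57 25 74 17)
97 → miss, evict 57, frames (25 74 17 97)
Hits: 5.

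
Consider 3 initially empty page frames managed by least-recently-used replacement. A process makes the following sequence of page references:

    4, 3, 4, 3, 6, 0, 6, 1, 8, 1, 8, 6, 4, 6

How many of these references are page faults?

4 → miss, frames [4]
3 → miss, frames [4, 3]
4 → hit
3 → hit
6 → miss, frames [4, 3, 6]
0 → miss, evict 4, frames [3, 6, 0]
6 → hit
1 → miss, evict 3, frames [0, 6, 1]
8 → miss, evict 0, frames [6, 1, 8]
1 → hit
8 → hit
6 → hit
4 → miss, evict 1, frames [8, 6, 4]
6 → hit
Page faults: 7.

7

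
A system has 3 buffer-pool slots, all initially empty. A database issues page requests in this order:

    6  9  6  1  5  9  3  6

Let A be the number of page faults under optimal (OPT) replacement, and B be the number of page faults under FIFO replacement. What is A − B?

Under OPT: F F . F F . F . → 5 faults.
Under FIFO: F F . F F . F F → 6 faults.
A − B = 5 − 6 = -1.

-1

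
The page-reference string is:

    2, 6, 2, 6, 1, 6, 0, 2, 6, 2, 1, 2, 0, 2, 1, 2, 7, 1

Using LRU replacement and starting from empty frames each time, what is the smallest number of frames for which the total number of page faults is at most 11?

f=1: 18 faults
f=2: 11 faults
f=3: 8 faults
f=4: 5 faults
f=5: 5 faults
Smallest f with faults ≤ 11 is 2.

2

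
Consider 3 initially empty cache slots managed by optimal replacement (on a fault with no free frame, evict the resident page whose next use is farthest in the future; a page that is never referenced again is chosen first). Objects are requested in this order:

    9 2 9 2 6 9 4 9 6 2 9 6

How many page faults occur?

9 -> miss, frames (9)
2 -> miss, frames (9 2)
9 -> hit
2 -> hit
6 -> miss, frames (9 2 6)
9 -> hit
4 -> miss, evict 2, frames (9 6 4)
9 -> hit
6 -> hit
2 -> miss, evict 4, frames (9 6 2)
9 -> hit
6 -> hit
Page faults: 5.

5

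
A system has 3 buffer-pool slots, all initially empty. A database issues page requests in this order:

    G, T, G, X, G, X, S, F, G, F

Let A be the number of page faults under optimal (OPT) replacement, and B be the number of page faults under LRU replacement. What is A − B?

-1

Under OPT: F F . F . . F F . . → 5 faults.
Under LRU: F F . F . . F F F . → 6 faults.
A − B = 5 − 6 = -1.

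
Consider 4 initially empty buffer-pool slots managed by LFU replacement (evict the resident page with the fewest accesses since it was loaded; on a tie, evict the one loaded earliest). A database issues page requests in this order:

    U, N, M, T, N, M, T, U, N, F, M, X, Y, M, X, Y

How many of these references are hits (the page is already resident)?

U → fault, frames [U]
N → fault, frames [U, N]
M → fault, frames [U, N, M]
T → fault, frames [U, N, M, T]
N → hit
M → hit
T → hit
U → hit
N → hit
F → fault, evict U, frames [N, M, T, F]
M → hit
X → fault, evict F, frames [N, M, T, X]
Y → fault, evict X, frames [N, M, T, Y]
M → hit
X → fault, evict Y, frames [N, M, T, X]
Y → fault, evict X, frames [N, M, T, Y]
Hits: 7.

7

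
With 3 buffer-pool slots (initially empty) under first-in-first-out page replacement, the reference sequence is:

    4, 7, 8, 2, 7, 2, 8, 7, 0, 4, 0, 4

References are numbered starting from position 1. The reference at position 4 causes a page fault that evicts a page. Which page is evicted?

pos 1: 4: miss, frames [4]
pos 2: 7: miss, frames [4, 7]
pos 3: 8: miss, frames [4, 7, 8]
pos 4: 2: miss, evict 4, frames [7, 8, 2]
At position 4, page 4 is evicted.

4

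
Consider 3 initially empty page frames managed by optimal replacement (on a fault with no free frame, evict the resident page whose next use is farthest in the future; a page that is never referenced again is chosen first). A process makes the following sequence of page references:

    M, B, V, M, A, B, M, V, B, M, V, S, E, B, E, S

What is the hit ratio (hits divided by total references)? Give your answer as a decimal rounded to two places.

0.56

M: miss, frames {M}
B: miss, frames {M,B}
V: miss, frames {M,B,V}
M: hit
A: miss, evict V, frames {M,B,A}
B: hit
M: hit
V: miss, evict A, frames {M,B,V}
B: hit
M: hit
V: hit
S: miss, evict V, frames {M,B,S}
E: miss, evict M, frames {B,S,E}
B: hit
E: hit
S: hit
Hits: 9 of 16 references → 9/16 = 0.5625.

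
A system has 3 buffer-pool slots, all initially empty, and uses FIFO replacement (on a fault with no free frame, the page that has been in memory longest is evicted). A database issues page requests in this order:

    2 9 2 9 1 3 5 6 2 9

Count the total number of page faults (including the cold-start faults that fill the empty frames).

8

2: miss, frames {2}
9: miss, frames {2,9}
2: hit
9: hit
1: miss, frames {2,9,1}
3: miss, evict 2, frames {9,1,3}
5: miss, evict 9, frames {1,3,5}
6: miss, evict 1, frames {3,5,6}
2: miss, evict 3, frames {5,6,2}
9: miss, evict 5, frames {6,2,9}
Page faults: 8.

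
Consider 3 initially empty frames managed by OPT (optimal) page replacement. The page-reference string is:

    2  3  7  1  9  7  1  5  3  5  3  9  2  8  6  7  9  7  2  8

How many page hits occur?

8

2: fault, frames (2)
3: fault, frames (2 3)
7: fault, frames (2 3 7)
1: fault, evict 2, frames (3 7 1)
9: fault, evict 3, frames (7 1 9)
7: hit
1: hit
5: fault, evict 1, frames (7 9 5)
3: fault, evict 7, frames (9 5 3)
5: hit
3: hit
9: hit
2: fault, evict 3, frames (9 5 2)
8: fault, evict 5, frames (9 2 8)
6: fault, evict 8, frames (9 2 6)
7: fault, evict 6, frames (9 2 7)
9: hit
7: hit
2: hit
8: fault, evict 7, frames (9 2 8)
Hits: 8.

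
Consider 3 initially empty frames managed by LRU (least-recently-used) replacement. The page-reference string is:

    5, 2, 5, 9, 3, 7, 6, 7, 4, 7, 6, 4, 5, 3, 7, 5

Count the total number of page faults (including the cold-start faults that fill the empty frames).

5 → miss, frames {5}
2 → miss, frames {5,2}
5 → hit
9 → miss, frames {2,5,9}
3 → miss, evict 2, frames {5,9,3}
7 → miss, evict 5, frames {9,3,7}
6 → miss, evict 9, frames {3,7,6}
7 → hit
4 → miss, evict 3, frames {6,7,4}
7 → hit
6 → hit
4 → hit
5 → miss, evict 7, frames {6,4,5}
3 → miss, evict 6, frames {4,5,3}
7 → miss, evict 4, frames {5,3,7}
5 → hit
Page faults: 10.

10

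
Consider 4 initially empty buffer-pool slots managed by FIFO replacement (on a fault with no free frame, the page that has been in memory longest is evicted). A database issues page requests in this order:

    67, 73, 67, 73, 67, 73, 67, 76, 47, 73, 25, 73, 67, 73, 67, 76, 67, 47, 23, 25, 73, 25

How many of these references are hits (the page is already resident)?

10

67 → miss, frames [67]
73 → miss, frames [67, 73]
67 → hit
73 → hit
67 → hit
73 → hit
67 → hit
76 → miss, frames [67, 73, 76]
47 → miss, frames [67, 73, 76, 47]
73 → hit
25 → miss, evict 67, frames [73, 76, 47, 25]
73 → hit
67 → miss, evict 73, frames [76, 47, 25, 67]
73 → miss, evict 76, frames [47, 25, 67, 73]
67 → hit
76 → miss, evict 47, frames [25, 67, 73, 76]
67 → hit
47 → miss, evict 25, frames [67, 73, 76, 47]
23 → miss, evict 67, frames [73, 76, 47, 23]
25 → miss, evict 73, frames [76, 47, 23, 25]
73 → miss, evict 76, frames [47, 23, 25, 73]
25 → hit
Hits: 10.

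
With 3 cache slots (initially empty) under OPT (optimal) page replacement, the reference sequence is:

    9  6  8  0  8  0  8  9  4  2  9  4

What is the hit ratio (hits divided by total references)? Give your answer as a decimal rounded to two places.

0.50

9: miss, frames [9]
6: miss, frames [9, 6]
8: miss, frames [9, 6, 8]
0: miss, evict 6, frames [9, 8, 0]
8: hit
0: hit
8: hit
9: hit
4: miss, evict 0, frames [9, 8, 4]
2: miss, evict 8, frames [9, 4, 2]
9: hit
4: hit
Hits: 6 of 12 references → 6/12 = 0.5000.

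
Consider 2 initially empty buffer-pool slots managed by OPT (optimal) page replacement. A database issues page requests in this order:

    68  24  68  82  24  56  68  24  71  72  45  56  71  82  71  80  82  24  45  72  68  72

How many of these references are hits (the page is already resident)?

68 → miss, frames [68]
24 → miss, frames [68, 24]
68 → hit
82 → miss, evict 68, frames [24, 82]
24 → hit
56 → miss, evict 82, frames [24, 56]
68 → miss, evict 56, frames [24, 68]
24 → hit
71 → miss, evict 68, frames [24, 71]
72 → miss, evict 24, frames [71, 72]
45 → miss, evict 72, frames [71, 45]
56 → miss, evict 45, frames [71, 56]
71 → hit
82 → miss, evict 56, frames [71, 82]
71 → hit
80 → miss, evict 71, frames [82, 80]
82 → hit
24 → miss, evict 80, frames [82, 24]
45 → miss, evict 24, frames [82, 45]
72 → miss, evict 45, frames [82, 72]
68 → miss, evict 82, frames [72, 68]
72 → hit
Hits: 7.

7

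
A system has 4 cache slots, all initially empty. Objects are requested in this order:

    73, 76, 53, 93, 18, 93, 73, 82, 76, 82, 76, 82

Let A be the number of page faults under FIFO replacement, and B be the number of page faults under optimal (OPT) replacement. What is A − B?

Under FIFO: F F F F F . F F F . . . → 8 faults.
Under OPT: F F F F F . . F . . . . → 6 faults.
A − B = 8 − 6 = 2.

2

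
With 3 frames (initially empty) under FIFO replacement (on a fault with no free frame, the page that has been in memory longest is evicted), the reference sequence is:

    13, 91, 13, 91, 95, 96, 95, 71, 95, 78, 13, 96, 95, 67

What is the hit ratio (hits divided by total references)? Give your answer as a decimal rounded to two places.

0.29

13 -> miss, frames (13)
91 -> miss, frames (13 91)
13 -> hit
91 -> hit
95 -> miss, frames (13 91 95)
96 -> miss, evict 13, frames (91 95 96)
95 -> hit
71 -> miss, evict 91, frames (95 96 71)
95 -> hit
78 -> miss, evict 95, frames (96 71 78)
13 -> miss, evict 96, frames (71 78 13)
96 -> miss, evict 71, frames (78 13 96)
95 -> miss, evict 78, frames (13 96 95)
67 -> miss, evict 13, frames (96 95 67)
Hits: 4 of 14 references → 4/14 = 0.2857.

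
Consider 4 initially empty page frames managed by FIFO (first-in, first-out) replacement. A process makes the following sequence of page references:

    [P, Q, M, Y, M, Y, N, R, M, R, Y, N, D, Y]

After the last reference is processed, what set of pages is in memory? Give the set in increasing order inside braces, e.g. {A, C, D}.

P → miss, frames (P)
Q → miss, frames (P Q)
M → miss, frames (P Q M)
Y → miss, frames (P Q M Y)
M → hit
Y → hit
N → miss, evict P, frames (Q M Y N)
R → miss, evict Q, frames (M Y N R)
M → hit
R → hit
Y → hit
N → hit
D → miss, evict M, frames (Y N R D)
Y → hit

{D, N, R, Y}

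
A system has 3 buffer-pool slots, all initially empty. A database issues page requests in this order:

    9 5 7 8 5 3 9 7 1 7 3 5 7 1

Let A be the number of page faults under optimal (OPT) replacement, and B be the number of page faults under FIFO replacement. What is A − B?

-4

Under OPT: F F F F . F . F F . . F . . → 8 faults.
Under FIFO: F F F F . F F F F . F F F F → 12 faults.
A − B = 8 − 12 = -4.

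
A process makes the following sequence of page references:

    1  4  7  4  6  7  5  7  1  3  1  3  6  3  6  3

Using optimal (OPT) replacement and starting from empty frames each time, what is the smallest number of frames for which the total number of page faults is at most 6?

f=1: 16 faults
f=2: 8 faults
f=3: 7 faults
f=4: 6 faults
f=5: 6 faults
f=6: 6 faults
Smallest f with faults ≤ 6 is 4.

4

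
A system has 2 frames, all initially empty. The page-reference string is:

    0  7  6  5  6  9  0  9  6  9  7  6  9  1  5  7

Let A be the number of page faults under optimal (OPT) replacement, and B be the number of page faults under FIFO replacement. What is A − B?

Under OPT: F F F F . F F . F . F . F F F . → 11 faults.
Under FIFO: F F F F . F F . F F F F F F F F → 14 faults.
A − B = 11 − 14 = -3.

-3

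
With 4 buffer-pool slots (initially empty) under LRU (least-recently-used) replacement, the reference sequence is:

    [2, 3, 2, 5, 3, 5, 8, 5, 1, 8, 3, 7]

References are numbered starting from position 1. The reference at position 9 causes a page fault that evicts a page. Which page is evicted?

2

pos 1: 2 -> miss, frames (2)
pos 2: 3 -> miss, frames (2 3)
pos 3: 2 -> hit
pos 4: 5 -> miss, frames (3 2 5)
pos 5: 3 -> hit
pos 6: 5 -> hit
pos 7: 8 -> miss, frames (2 3 5 8)
pos 8: 5 -> hit
pos 9: 1 -> miss, evict 2, frames (3 8 5 1)
At position 9, page 2 is evicted.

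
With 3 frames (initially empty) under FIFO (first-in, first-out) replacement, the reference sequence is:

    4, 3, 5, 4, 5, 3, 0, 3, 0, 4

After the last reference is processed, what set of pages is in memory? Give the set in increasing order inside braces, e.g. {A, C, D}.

{0, 4, 5}

4 → miss, frames {4}
3 → miss, frames {4,3}
5 → miss, frames {4,3,5}
4 → hit
5 → hit
3 → hit
0 → miss, evict 4, frames {3,5,0}
3 → hit
0 → hit
4 → miss, evict 3, frames {5,0,4}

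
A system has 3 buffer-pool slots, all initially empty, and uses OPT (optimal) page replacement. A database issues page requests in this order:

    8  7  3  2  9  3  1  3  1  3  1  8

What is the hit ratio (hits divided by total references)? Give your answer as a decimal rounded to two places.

0.50

8: fault, frames (8)
7: fault, frames (8 7)
3: fault, frames (8 7 3)
2: fault, evict 7, frames (8 3 2)
9: fault, evict 2, frames (8 3 9)
3: hit
1: fault, evict 9, frames (8 3 1)
3: hit
1: hit
3: hit
1: hit
8: hit
Hits: 6 of 12 references → 6/12 = 0.5000.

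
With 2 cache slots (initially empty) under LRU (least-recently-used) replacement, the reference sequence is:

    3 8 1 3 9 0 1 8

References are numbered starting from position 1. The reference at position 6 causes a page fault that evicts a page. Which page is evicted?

pos 1: 3: fault, frames (3)
pos 2: 8: fault, frames (3 8)
pos 3: 1: fault, evict 3, frames (8 1)
pos 4: 3: fault, evict 8, frames (1 3)
pos 5: 9: fault, evict 1, frames (3 9)
pos 6: 0: fault, evict 3, frames (9 0)
At position 6, page 3 is evicted.

3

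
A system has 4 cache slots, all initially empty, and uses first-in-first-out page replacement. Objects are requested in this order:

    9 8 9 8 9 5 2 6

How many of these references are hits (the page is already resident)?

9 -> fault, frames [9]
8 -> fault, frames [9, 8]
9 -> hit
8 -> hit
9 -> hit
5 -> fault, frames [9, 8, 5]
2 -> fault, frames [9, 8, 5, 2]
6 -> fault, evict 9, frames [8, 5, 2, 6]
Hits: 3.

3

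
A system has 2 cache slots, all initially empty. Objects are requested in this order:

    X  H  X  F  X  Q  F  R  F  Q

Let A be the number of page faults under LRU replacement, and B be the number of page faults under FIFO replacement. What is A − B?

-1

Under LRU: F F . F . F F F . F → 7 faults.
Under FIFO: F F . F F F F F . F → 8 faults.
A − B = 7 − 8 = -1.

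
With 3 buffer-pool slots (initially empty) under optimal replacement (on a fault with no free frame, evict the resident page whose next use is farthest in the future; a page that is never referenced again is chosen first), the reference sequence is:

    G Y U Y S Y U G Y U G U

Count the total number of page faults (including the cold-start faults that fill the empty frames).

G: miss, frames (G)
Y: miss, frames (G Y)
U: miss, frames (G Y U)
Y: hit
S: miss, evict G, frames (Y U S)
Y: hit
U: hit
G: miss, evict S, frames (Y U G)
Y: hit
U: hit
G: hit
U: hit
Page faults: 5.

5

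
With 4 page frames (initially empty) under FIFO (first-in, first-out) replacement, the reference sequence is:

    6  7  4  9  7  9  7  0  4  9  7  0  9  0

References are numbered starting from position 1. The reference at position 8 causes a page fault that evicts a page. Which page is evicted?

pos 1: 6 → miss, frames {6}
pos 2: 7 → miss, frames {6,7}
pos 3: 4 → miss, frames {6,7,4}
pos 4: 9 → miss, frames {6,7,4,9}
pos 5: 7 → hit
pos 6: 9 → hit
pos 7: 7 → hit
pos 8: 0 → miss, evict 6, frames {7,4,9,0}
At position 8, page 6 is evicted.

6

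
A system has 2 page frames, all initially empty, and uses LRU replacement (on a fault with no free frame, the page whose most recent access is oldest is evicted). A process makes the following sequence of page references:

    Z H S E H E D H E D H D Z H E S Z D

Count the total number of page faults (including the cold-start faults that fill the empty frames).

16

Z → miss, frames [Z]
H → miss, frames [Z, H]
S → miss, evict Z, frames [H, S]
E → miss, evict H, frames [S, E]
H → miss, evict S, frames [E, H]
E → hit
D → miss, evict H, frames [E, D]
H → miss, evict E, frames [D, H]
E → miss, evict D, frames [H, E]
D → miss, evict H, frames [E, D]
H → miss, evict E, frames [D, H]
D → hit
Z → miss, evict H, frames [D, Z]
H → miss, evict D, frames [Z, H]
E → miss, evict Z, frames [H, E]
S → miss, evict H, frames [E, S]
Z → miss, evict E, frames [S, Z]
D → miss, evict S, frames [Z, D]
Page faults: 16.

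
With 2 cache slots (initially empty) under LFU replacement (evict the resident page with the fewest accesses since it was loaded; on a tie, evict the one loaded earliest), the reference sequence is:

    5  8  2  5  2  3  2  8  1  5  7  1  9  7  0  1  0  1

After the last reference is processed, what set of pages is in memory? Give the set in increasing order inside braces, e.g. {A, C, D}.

5 -> miss, frames (5)
8 -> miss, frames (5 8)
2 -> miss, evict 5, frames (8 2)
5 -> miss, evict 8, frames (2 5)
2 -> hit
3 -> miss, evict 5, frames (2 3)
2 -> hit
8 -> miss, evict 3, frames (2 8)
1 -> miss, evict 8, frames (2 1)
5 -> miss, evict 1, frames (2 5)
7 -> miss, evict 5, frames (2 7)
1 -> miss, evict 7, frames (2 1)
9 -> miss, evict 1, frames (2 9)
7 -> miss, evict 9, frames (2 7)
0 -> miss, evict 7, frames (2 0)
1 -> miss, evict 0, frames (2 1)
0 -> miss, evict 1, frames (2 0)
1 -> miss, evict 0, frames (2 1)

{1, 2}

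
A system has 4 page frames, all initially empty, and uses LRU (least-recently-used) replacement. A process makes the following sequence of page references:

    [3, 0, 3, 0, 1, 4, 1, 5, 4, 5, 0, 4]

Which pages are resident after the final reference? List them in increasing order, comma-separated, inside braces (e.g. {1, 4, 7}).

{0, 1, 4, 5}

3: fault, frames (3)
0: fault, frames (3 0)
3: hit
0: hit
1: fault, frames (3 0 1)
4: fault, frames (3 0 1 4)
1: hit
5: fault, evict 3, frames (0 4 1 5)
4: hit
5: hit
0: hit
4: hit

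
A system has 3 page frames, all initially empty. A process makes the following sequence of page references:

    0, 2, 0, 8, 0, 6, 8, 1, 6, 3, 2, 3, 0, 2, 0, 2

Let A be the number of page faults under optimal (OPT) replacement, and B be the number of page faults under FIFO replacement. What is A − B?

-1

Under OPT: F F . F . F . F . F . . F . . . → 7 faults.
Under FIFO: F F . F . F . F . F F . F . . . → 8 faults.
A − B = 7 − 8 = -1.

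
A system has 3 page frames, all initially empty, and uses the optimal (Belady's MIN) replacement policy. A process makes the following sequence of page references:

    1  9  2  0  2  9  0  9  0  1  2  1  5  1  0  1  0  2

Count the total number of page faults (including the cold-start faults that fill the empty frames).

7

1 -> fault, frames {1}
9 -> fault, frames {1,9}
2 -> fault, frames {1,9,2}
0 -> fault, evict 1, frames {9,2,0}
2 -> hit
9 -> hit
0 -> hit
9 -> hit
0 -> hit
1 -> fault, evict 9, frames {2,0,1}
2 -> hit
1 -> hit
5 -> fault, evict 2, frames {0,1,5}
1 -> hit
0 -> hit
1 -> hit
0 -> hit
2 -> fault, evict 5, frames {0,1,2}
Page faults: 7.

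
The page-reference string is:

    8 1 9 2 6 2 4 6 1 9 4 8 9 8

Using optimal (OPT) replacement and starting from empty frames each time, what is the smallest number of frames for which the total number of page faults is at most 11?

f=1: 14 faults
f=2: 9 faults
f=3: 8 faults
f=4: 7 faults
f=5: 6 faults
f=6: 6 faults
Smallest f with faults ≤ 11 is 2.

2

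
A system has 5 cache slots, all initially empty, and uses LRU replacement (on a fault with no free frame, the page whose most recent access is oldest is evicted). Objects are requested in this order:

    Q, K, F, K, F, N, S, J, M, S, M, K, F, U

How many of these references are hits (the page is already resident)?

4

Q → fault, frames (Q)
K → fault, frames (Q K)
F → fault, frames (Q K F)
K → hit
F → hit
N → fault, frames (Q K F N)
S → fault, frames (Q K F N S)
J → fault, evict Q, frames (K F N S J)
M → fault, evict K, frames (F N S J M)
S → hit
M → hit
K → fault, evict F, frames (N J S M K)
F → fault, evict N, frames (J S M K F)
U → fault, evict J, frames (S M K F U)
Hits: 4.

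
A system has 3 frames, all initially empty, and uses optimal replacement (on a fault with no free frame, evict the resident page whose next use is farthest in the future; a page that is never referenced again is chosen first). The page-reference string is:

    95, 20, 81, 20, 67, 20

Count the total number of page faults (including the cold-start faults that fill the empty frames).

95 -> miss, frames [95]
20 -> miss, frames [95, 20]
81 -> miss, frames [95, 20, 81]
20 -> hit
67 -> miss, evict 81, frames [95, 20, 67]
20 -> hit
Page faults: 4.

4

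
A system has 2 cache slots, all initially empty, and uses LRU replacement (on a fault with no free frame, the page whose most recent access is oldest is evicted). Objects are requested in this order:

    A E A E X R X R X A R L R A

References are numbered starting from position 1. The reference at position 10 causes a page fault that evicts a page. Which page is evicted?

R

pos 1: A → miss, frames (A)
pos 2: E → miss, frames (A E)
pos 3: A → hit
pos 4: E → hit
pos 5: X → miss, evict A, frames (E X)
pos 6: R → miss, evict E, frames (X R)
pos 7: X → hit
pos 8: R → hit
pos 9: X → hit
pos 10: A → miss, evict R, frames (X A)
At position 10, page R is evicted.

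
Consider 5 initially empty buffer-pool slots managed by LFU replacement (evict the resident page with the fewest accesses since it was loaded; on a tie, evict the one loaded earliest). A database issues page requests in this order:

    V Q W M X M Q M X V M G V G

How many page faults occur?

V → miss, frames [V]
Q → miss, frames [V, Q]
W → miss, frames [V, Q, W]
M → miss, frames [V, Q, W, M]
X → miss, frames [V, Q, W, M, X]
M → hit
Q → hit
M → hit
X → hit
V → hit
M → hit
G → miss, evict W, frames [V, Q, M, X, G]
V → hit
G → hit
Page faults: 6.

6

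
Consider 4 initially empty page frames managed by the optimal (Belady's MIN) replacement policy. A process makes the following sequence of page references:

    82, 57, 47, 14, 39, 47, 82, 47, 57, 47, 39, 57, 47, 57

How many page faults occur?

5

82 → miss, frames [82]
57 → miss, frames [82, 57]
47 → miss, frames [82, 57, 47]
14 → miss, frames [82, 57, 47, 14]
39 → miss, evict 14, frames [82, 57, 47, 39]
47 → hit
82 → hit
47 → hit
57 → hit
47 → hit
39 → hit
57 → hit
47 → hit
57 → hit
Page faults: 5.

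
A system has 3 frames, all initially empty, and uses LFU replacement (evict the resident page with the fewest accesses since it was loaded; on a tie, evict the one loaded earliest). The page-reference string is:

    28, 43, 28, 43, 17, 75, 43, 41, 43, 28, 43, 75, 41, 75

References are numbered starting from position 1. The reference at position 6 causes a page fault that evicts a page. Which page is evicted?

17

pos 1: 28 -> fault, frames (28)
pos 2: 43 -> fault, frames (28 43)
pos 3: 28 -> hit
pos 4: 43 -> hit
pos 5: 17 -> fault, frames (28 43 17)
pos 6: 75 -> fault, evict 17, frames (28 43 75)
At position 6, page 17 is evicted.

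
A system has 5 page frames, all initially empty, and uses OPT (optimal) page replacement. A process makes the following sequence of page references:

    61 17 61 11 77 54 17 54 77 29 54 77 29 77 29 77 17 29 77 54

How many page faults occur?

61 -> fault, frames [61]
17 -> fault, frames [61, 17]
61 -> hit
11 -> fault, frames [61, 17, 11]
77 -> fault, frames [61, 17, 11, 77]
54 -> fault, frames [61, 17, 11, 77, 54]
17 -> hit
54 -> hit
77 -> hit
29 -> fault, evict 11, frames [61, 17, 77, 54, 29]
54 -> hit
77 -> hit
29 -> hit
77 -> hit
29 -> hit
77 -> hit
17 -> hit
29 -> hit
77 -> hit
54 -> hit
Page faults: 6.

6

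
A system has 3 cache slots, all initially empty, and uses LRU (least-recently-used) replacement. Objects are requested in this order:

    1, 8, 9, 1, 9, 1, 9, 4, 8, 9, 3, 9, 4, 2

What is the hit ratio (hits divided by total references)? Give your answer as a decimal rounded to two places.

1: miss, frames {1}
8: miss, frames {1,8}
9: miss, frames {1,8,9}
1: hit
9: hit
1: hit
9: hit
4: miss, evict 8, frames {1,9,4}
8: miss, evict 1, frames {9,4,8}
9: hit
3: miss, evict 4, frames {8,9,3}
9: hit
4: miss, evict 8, frames {3,9,4}
2: miss, evict 3, frames {9,4,2}
Hits: 6 of 14 references → 6/14 = 0.4286.

0.43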